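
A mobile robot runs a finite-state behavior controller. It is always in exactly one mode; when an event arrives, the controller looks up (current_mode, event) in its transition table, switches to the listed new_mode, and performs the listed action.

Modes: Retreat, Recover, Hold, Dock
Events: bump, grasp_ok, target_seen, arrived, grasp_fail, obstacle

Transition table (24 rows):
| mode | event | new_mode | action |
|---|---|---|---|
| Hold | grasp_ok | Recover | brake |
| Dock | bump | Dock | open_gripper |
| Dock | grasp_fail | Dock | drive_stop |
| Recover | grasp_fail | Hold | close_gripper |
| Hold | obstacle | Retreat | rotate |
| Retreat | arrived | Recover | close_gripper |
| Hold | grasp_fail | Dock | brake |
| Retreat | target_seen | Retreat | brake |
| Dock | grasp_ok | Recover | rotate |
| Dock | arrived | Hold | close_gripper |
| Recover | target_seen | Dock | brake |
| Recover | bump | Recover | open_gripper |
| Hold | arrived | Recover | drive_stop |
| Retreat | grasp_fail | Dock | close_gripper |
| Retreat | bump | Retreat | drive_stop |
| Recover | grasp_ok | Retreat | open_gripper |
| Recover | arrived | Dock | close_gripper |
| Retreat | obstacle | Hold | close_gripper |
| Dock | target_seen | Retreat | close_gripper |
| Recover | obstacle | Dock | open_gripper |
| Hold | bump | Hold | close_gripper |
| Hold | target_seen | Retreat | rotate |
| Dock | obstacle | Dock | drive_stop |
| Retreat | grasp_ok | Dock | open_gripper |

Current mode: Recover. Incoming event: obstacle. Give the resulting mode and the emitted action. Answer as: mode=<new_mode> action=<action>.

mode=Dock action=open_gripper

current mode = Recover; filter table to that mode:
  (Recover, grasp_fail) → (Hold, close_gripper)
  (Recover, target_seen) → (Dock, brake)
  (Recover, bump) → (Recover, open_gripper)
  (Recover, grasp_ok) → (Retreat, open_gripper)
  (Recover, arrived) → (Dock, close_gripper)
  (Recover, obstacle) → (Dock, open_gripper)  ← event matches
event = obstacle selects (Dock, open_gripper)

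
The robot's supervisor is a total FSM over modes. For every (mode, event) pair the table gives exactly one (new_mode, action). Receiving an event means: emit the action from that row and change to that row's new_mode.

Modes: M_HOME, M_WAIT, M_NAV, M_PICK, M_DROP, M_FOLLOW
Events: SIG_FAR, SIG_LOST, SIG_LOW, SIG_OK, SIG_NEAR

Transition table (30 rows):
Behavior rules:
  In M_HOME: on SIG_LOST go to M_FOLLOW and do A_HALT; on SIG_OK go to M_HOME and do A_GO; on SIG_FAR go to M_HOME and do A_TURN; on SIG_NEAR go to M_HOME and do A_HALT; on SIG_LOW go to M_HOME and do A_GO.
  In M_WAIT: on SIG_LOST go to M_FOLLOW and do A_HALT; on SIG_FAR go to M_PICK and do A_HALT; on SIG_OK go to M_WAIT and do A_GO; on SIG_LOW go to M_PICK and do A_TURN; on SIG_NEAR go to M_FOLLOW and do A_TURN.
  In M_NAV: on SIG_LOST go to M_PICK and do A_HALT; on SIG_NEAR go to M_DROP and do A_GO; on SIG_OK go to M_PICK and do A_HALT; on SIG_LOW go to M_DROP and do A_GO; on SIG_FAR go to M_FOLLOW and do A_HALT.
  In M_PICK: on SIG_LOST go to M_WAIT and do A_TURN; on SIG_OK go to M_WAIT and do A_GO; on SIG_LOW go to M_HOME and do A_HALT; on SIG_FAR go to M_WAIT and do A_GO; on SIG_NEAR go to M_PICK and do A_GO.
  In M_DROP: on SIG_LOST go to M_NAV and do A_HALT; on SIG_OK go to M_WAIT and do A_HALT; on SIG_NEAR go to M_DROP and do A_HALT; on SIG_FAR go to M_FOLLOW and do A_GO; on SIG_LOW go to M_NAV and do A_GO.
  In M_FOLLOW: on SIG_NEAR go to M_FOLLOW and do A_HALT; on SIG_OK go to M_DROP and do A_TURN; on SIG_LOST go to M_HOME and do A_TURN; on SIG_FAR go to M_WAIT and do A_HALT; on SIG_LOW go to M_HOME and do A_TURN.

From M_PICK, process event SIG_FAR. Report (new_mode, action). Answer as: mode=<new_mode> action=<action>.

mode=M_WAIT action=A_GO

current mode = M_PICK; filter table to that mode:
  (M_PICK, SIG_LOST) → (M_WAIT, A_TURN)
  (M_PICK, SIG_OK) → (M_WAIT, A_GO)
  (M_PICK, SIG_LOW) → (M_HOME, A_HALT)
  (M_PICK, SIG_FAR) → (M_WAIT, A_GO)  ← event matches
  (M_PICK, SIG_NEAR) → (M_PICK, A_GO)
event = SIG_FAR selects (M_WAIT, A_GO)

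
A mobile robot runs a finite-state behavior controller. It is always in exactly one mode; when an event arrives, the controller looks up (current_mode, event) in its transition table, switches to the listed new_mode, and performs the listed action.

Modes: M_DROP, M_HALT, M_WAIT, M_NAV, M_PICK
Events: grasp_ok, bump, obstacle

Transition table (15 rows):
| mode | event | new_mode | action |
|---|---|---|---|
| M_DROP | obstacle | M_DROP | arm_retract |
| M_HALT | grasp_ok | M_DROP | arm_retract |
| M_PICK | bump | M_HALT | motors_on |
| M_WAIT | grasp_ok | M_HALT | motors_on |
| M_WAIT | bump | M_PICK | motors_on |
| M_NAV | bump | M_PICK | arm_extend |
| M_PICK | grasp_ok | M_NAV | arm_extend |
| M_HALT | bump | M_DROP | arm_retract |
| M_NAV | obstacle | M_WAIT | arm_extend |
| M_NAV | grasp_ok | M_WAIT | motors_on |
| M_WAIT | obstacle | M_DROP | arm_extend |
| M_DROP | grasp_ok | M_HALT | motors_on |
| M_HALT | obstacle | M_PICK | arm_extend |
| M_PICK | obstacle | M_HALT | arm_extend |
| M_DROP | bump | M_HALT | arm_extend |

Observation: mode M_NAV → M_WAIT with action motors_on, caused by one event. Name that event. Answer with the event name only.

try grasp_ok: (M_NAV, grasp_ok) → (M_WAIT, motors_on)  ← matches
try bump: (M_NAV, bump) → (M_PICK, arm_extend)
try obstacle: (M_NAV, obstacle) → (M_WAIT, arm_extend)

grasp_ok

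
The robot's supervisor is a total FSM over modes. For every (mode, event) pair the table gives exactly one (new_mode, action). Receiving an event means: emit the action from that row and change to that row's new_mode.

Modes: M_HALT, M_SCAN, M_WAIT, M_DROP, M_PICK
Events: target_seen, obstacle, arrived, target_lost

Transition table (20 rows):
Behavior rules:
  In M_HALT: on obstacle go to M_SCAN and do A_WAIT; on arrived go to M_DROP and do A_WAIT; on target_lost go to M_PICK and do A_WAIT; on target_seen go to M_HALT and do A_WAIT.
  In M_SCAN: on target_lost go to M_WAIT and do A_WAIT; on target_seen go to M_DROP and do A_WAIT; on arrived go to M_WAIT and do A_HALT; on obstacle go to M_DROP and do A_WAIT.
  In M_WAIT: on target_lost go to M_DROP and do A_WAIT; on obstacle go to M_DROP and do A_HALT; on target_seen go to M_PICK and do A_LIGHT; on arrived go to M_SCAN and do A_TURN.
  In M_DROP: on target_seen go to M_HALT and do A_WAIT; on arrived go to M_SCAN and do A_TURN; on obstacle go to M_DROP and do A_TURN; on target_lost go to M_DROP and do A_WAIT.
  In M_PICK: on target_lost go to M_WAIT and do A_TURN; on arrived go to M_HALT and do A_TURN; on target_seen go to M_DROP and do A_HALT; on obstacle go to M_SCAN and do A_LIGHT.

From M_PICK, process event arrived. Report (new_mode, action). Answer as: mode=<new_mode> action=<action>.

mode=M_HALT action=A_TURN

current mode = M_PICK; filter table to that mode:
  (M_PICK, target_lost) → (M_WAIT, A_TURN)
  (M_PICK, arrived) → (M_HALT, A_TURN)  ← event matches
  (M_PICK, target_seen) → (M_DROP, A_HALT)
  (M_PICK, obstacle) → (M_SCAN, A_LIGHT)
event = arrived selects (M_HALT, A_TURN)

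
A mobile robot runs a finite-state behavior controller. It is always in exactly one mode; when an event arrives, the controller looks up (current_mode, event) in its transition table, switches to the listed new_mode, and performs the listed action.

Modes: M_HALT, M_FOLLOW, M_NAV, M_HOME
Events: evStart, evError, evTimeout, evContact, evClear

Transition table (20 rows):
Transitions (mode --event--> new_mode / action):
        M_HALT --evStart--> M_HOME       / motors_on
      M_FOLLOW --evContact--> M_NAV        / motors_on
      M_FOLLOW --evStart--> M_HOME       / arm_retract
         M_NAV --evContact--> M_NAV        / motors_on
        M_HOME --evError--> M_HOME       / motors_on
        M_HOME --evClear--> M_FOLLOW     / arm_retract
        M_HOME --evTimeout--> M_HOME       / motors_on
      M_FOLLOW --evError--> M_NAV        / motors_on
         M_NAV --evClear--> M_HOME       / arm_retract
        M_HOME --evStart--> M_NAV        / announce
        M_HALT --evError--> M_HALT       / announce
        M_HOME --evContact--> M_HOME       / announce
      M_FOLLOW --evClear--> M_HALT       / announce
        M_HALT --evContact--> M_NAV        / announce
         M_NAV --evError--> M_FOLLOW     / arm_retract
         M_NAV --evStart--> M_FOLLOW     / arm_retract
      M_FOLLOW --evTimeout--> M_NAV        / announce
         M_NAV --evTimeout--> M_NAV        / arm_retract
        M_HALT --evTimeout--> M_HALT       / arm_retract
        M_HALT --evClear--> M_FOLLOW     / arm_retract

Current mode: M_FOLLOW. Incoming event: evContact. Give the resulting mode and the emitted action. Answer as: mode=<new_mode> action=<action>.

mode=M_NAV action=motors_on

current mode = M_FOLLOW; filter table to that mode:
  (M_FOLLOW, evContact) → (M_NAV, motors_on)  ← event matches
  (M_FOLLOW, evStart) → (M_HOME, arm_retract)
  (M_FOLLOW, evError) → (M_NAV, motors_on)
  (M_FOLLOW, evClear) → (M_HALT, announce)
  (M_FOLLOW, evTimeout) → (M_NAV, announce)
event = evContact selects (M_NAV, motors_on)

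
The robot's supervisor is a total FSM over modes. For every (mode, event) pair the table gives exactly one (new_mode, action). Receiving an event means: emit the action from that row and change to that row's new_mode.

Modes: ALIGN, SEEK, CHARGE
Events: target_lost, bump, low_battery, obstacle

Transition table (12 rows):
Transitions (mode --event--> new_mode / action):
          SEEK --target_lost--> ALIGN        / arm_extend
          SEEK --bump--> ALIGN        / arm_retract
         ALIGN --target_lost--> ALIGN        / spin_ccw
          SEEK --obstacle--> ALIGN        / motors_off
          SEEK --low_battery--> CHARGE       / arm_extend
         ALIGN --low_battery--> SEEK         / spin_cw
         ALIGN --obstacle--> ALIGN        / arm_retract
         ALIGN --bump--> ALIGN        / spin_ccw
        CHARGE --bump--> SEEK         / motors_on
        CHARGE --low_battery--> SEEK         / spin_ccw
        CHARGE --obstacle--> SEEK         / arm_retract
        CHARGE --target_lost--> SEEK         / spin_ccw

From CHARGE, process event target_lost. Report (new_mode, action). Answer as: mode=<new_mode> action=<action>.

mode=SEEK action=spin_ccw

current mode = CHARGE; filter table to that mode:
  (CHARGE, bump) → (SEEK, motors_on)
  (CHARGE, low_battery) → (SEEK, spin_ccw)
  (CHARGE, obstacle) → (SEEK, arm_retract)
  (CHARGE, target_lost) → (SEEK, spin_ccw)  ← event matches
event = target_lost selects (SEEK, spin_ccw)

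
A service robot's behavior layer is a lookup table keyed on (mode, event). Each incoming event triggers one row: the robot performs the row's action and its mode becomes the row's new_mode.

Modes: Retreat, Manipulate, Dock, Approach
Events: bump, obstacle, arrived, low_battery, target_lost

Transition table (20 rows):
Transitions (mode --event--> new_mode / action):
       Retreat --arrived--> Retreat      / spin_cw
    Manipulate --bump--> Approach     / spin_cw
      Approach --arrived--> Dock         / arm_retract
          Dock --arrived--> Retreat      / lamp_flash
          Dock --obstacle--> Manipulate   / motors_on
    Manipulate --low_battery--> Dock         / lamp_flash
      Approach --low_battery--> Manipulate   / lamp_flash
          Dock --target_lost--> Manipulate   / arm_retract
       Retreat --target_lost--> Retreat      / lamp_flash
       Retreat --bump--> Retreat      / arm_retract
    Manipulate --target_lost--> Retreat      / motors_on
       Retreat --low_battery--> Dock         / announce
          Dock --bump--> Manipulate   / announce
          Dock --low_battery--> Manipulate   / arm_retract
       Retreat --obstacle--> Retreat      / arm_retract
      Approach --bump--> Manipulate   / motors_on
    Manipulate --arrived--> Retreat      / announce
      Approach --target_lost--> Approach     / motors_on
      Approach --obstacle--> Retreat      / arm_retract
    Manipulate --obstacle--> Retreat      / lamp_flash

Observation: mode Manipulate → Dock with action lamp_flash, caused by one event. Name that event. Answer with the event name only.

low_battery

try bump: (Manipulate, bump) → (Approach, spin_cw)
try obstacle: (Manipulate, obstacle) → (Retreat, lamp_flash)
try arrived: (Manipulate, arrived) → (Retreat, announce)
try low_battery: (Manipulate, low_battery) → (Dock, lamp_flash)  ← matches
try target_lost: (Manipulate, target_lost) → (Retreat, motors_on)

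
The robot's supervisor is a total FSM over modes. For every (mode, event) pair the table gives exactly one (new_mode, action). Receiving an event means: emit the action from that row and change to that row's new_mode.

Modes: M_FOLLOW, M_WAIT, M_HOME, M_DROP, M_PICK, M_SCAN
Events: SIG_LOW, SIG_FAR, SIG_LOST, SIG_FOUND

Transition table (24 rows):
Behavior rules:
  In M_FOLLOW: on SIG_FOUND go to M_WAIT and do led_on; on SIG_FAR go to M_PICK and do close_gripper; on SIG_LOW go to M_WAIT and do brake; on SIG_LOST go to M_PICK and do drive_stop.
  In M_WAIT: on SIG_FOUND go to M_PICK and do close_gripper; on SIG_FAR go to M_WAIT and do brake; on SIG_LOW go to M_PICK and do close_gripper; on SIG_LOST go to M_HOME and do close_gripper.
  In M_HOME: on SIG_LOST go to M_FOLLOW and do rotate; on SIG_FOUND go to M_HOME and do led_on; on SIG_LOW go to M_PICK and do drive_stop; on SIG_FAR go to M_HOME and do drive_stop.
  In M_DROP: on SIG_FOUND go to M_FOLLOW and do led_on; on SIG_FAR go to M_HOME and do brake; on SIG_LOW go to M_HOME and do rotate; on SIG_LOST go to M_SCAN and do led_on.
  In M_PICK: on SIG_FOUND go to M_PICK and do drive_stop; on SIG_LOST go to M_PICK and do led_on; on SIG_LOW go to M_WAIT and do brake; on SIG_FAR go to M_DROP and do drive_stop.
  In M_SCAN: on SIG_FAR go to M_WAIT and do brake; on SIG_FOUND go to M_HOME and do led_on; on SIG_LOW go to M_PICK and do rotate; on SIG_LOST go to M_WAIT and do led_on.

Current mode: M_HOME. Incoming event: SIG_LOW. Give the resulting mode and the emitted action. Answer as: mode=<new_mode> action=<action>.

current mode = M_HOME; filter table to that mode:
  (M_HOME, SIG_LOST) → (M_FOLLOW, rotate)
  (M_HOME, SIG_FOUND) → (M_HOME, led_on)
  (M_HOME, SIG_LOW) → (M_PICK, drive_stop)  ← event matches
  (M_HOME, SIG_FAR) → (M_HOME, drive_stop)
event = SIG_LOW selects (M_PICK, drive_stop)

mode=M_PICK action=drive_stop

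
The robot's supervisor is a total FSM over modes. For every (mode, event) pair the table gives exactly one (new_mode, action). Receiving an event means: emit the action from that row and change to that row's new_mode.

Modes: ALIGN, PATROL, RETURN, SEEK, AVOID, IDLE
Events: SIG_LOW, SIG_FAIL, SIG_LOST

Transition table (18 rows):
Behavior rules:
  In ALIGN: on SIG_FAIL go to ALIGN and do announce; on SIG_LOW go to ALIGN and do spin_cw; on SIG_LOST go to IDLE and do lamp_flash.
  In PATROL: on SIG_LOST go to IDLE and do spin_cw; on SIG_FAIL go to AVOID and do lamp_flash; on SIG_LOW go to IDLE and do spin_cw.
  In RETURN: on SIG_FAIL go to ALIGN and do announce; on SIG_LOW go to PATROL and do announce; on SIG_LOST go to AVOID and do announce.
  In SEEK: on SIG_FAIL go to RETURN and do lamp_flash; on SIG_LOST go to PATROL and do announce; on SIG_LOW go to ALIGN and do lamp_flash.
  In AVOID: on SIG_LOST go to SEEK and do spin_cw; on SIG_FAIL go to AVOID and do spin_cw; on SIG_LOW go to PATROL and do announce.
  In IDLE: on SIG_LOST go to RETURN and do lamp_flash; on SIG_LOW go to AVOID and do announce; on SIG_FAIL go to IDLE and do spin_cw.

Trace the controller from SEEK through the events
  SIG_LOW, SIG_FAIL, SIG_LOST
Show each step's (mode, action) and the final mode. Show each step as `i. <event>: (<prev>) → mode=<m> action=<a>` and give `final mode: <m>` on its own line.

1. SIG_LOW: (SEEK) → mode=ALIGN action=lamp_flash
2. SIG_FAIL: (ALIGN) → mode=ALIGN action=announce
3. SIG_LOST: (ALIGN) → mode=IDLE action=lamp_flash

final mode: IDLE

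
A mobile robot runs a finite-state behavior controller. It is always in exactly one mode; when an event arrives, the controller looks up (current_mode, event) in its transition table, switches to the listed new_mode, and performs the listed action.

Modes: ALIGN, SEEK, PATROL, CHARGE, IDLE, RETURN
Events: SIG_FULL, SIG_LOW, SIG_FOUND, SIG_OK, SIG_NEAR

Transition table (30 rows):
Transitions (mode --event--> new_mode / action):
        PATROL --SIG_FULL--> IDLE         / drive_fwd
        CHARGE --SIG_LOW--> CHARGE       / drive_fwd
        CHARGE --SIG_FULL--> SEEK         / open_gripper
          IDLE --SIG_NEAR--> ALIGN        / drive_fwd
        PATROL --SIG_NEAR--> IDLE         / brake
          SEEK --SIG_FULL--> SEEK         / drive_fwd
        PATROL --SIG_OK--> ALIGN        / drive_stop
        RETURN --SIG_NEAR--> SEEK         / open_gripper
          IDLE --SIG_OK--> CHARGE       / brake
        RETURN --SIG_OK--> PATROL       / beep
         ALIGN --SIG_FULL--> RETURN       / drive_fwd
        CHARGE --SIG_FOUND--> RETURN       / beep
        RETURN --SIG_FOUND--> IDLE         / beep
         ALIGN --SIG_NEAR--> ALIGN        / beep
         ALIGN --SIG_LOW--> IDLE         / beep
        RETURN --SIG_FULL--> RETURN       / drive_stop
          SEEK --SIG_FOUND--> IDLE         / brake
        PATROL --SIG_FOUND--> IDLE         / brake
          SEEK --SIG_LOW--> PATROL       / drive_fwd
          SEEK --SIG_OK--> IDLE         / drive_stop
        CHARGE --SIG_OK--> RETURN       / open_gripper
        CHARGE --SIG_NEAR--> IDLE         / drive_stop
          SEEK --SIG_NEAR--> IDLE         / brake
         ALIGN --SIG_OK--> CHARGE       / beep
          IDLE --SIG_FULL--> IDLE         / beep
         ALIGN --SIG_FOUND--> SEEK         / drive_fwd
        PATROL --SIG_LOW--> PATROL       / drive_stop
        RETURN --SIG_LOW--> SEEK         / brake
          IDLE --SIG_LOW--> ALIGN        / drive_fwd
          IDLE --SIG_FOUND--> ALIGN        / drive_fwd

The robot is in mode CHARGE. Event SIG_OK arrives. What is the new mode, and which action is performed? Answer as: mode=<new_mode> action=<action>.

mode=RETURN action=open_gripper

current mode = CHARGE; filter table to that mode:
  (CHARGE, SIG_LOW) → (CHARGE, drive_fwd)
  (CHARGE, SIG_FULL) → (SEEK, open_gripper)
  (CHARGE, SIG_FOUND) → (RETURN, beep)
  (CHARGE, SIG_OK) → (RETURN, open_gripper)  ← event matches
  (CHARGE, SIG_NEAR) → (IDLE, drive_stop)
event = SIG_OK selects (RETURN, open_gripper)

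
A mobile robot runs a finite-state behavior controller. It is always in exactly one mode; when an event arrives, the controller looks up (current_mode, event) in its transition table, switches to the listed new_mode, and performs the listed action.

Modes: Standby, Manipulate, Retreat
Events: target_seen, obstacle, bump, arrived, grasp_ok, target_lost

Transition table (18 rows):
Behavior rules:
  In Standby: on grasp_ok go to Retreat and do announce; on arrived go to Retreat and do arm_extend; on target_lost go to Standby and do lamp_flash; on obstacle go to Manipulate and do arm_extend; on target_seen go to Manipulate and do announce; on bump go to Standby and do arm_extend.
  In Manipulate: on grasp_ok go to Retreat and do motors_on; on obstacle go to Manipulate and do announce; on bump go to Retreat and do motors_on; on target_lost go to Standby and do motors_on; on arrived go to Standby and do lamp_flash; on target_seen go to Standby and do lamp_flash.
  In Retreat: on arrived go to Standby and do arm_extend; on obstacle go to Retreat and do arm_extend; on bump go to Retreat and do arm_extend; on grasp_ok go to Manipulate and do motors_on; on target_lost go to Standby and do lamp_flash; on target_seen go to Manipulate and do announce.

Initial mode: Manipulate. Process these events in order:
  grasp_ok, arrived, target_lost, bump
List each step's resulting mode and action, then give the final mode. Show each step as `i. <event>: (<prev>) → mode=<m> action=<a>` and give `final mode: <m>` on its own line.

1. grasp_ok: (Manipulate) → mode=Retreat action=motors_on
2. arrived: (Retreat) → mode=Standby action=arm_extend
3. target_lost: (Standby) → mode=Standby action=lamp_flash
4. bump: (Standby) → mode=Standby action=arm_extend

final mode: Standby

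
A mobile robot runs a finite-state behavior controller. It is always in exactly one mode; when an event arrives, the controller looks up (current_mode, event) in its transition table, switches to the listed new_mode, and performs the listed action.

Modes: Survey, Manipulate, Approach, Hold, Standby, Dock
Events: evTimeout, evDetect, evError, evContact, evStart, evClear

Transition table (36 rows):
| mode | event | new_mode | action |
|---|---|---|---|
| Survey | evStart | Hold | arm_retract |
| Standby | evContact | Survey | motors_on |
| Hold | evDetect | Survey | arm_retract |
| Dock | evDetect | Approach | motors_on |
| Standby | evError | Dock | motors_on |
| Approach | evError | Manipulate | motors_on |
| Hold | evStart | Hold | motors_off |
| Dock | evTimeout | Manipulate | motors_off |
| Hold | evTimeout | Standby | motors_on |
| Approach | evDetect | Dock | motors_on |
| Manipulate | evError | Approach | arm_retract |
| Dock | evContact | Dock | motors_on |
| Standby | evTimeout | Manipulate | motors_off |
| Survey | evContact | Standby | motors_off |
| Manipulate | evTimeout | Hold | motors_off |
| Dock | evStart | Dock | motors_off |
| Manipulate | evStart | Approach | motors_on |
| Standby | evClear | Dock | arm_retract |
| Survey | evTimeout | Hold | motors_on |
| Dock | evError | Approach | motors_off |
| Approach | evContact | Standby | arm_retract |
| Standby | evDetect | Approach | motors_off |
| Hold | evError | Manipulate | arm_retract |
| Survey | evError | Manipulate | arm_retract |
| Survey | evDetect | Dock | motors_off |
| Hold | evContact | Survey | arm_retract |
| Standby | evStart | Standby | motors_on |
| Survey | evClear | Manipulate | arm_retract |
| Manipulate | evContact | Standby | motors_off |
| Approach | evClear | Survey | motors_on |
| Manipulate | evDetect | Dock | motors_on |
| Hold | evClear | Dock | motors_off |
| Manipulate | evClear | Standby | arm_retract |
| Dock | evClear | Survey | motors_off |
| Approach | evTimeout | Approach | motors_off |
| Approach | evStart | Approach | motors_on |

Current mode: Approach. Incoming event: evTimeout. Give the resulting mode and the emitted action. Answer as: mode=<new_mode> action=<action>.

mode=Approach action=motors_off

current mode = Approach; filter table to that mode:
  (Approach, evError) → (Manipulate, motors_on)
  (Approach, evDetect) → (Dock, motors_on)
  (Approach, evContact) → (Standby, arm_retract)
  (Approach, evClear) → (Survey, motors_on)
  (Approach, evTimeout) → (Approach, motors_off)  ← event matches
  (Approach, evStart) → (Approach, motors_on)
event = evTimeout selects (Approach, motors_off)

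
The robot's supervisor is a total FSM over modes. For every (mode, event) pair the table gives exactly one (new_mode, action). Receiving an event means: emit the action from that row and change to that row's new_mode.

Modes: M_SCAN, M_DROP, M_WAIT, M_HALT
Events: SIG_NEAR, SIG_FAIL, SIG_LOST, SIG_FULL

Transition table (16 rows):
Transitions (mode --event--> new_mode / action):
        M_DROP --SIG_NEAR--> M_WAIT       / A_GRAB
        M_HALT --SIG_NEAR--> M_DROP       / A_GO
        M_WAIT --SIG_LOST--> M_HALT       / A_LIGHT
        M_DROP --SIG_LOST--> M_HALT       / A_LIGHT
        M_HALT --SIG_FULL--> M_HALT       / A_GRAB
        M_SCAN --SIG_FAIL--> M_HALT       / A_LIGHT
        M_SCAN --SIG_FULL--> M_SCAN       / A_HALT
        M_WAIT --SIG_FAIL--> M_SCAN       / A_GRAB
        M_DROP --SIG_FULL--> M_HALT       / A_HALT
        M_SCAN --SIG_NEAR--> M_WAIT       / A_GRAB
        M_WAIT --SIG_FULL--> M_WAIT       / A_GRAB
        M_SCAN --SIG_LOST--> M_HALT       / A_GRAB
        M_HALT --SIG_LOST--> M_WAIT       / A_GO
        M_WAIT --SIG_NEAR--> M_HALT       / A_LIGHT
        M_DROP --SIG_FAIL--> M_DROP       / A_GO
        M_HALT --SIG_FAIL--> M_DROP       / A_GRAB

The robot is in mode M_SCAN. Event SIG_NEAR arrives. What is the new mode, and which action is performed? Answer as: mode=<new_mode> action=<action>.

mode=M_WAIT action=A_GRAB

current mode = M_SCAN; filter table to that mode:
  (M_SCAN, SIG_FAIL) → (M_HALT, A_LIGHT)
  (M_SCAN, SIG_FULL) → (M_SCAN, A_HALT)
  (M_SCAN, SIG_NEAR) → (M_WAIT, A_GRAB)  ← event matches
  (M_SCAN, SIG_LOST) → (M_HALT, A_GRAB)
event = SIG_NEAR selects (M_WAIT, A_GRAB)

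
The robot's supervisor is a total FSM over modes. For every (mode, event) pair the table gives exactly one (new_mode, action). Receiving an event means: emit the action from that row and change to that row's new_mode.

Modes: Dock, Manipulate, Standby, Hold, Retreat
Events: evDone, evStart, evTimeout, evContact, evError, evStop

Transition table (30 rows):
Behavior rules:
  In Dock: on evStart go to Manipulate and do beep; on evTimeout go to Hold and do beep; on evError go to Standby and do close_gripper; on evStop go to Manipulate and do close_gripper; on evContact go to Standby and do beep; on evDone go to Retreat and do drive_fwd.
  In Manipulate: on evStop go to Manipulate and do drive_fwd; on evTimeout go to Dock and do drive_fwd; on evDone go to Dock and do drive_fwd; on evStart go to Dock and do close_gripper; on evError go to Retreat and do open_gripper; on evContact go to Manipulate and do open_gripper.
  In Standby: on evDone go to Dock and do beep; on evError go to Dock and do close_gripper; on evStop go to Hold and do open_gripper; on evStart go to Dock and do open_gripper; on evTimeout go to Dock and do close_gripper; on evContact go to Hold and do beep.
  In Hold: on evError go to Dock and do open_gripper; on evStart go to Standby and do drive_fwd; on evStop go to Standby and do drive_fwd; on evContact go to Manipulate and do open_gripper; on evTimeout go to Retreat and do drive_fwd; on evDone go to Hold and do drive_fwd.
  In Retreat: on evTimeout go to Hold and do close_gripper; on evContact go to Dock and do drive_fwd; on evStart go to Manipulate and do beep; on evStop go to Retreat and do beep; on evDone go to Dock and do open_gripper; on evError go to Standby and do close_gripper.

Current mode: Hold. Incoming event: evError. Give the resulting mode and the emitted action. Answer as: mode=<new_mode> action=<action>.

current mode = Hold; filter table to that mode:
  (Hold, evError) → (Dock, open_gripper)  ← event matches
  (Hold, evStart) → (Standby, drive_fwd)
  (Hold, evStop) → (Standby, drive_fwd)
  (Hold, evContact) → (Manipulate, open_gripper)
  (Hold, evTimeout) → (Retreat, drive_fwd)
  (Hold, evDone) → (Hold, drive_fwd)
event = evError selects (Dock, open_gripper)

mode=Dock action=open_gripper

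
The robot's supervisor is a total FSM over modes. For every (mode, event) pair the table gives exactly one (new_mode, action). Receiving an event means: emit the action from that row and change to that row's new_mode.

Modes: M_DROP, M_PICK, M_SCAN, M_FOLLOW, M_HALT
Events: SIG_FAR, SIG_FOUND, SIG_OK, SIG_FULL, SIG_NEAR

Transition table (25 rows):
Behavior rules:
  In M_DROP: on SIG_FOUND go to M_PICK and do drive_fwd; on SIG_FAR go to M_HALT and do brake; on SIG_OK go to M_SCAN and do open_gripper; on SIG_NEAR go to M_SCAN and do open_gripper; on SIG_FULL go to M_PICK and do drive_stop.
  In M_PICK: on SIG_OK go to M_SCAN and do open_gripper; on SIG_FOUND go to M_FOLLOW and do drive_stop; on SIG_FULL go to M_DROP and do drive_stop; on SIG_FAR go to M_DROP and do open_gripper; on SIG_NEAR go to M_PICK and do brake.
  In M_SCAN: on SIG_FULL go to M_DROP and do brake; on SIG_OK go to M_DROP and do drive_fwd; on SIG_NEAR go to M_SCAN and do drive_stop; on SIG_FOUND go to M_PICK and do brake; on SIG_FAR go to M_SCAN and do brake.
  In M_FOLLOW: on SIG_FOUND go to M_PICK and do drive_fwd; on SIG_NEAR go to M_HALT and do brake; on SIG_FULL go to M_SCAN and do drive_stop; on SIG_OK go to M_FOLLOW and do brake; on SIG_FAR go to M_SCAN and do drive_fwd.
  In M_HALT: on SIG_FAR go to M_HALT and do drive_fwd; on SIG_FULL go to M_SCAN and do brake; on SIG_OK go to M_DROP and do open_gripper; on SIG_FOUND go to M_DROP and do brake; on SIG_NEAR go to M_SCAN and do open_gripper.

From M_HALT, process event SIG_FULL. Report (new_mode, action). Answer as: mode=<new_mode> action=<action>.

mode=M_SCAN action=brake

current mode = M_HALT; filter table to that mode:
  (M_HALT, SIG_FAR) → (M_HALT, drive_fwd)
  (M_HALT, SIG_FULL) → (M_SCAN, brake)  ← event matches
  (M_HALT, SIG_OK) → (M_DROP, open_gripper)
  (M_HALT, SIG_FOUND) → (M_DROP, brake)
  (M_HALT, SIG_NEAR) → (M_SCAN, open_gripper)
event = SIG_FULL selects (M_SCAN, brake)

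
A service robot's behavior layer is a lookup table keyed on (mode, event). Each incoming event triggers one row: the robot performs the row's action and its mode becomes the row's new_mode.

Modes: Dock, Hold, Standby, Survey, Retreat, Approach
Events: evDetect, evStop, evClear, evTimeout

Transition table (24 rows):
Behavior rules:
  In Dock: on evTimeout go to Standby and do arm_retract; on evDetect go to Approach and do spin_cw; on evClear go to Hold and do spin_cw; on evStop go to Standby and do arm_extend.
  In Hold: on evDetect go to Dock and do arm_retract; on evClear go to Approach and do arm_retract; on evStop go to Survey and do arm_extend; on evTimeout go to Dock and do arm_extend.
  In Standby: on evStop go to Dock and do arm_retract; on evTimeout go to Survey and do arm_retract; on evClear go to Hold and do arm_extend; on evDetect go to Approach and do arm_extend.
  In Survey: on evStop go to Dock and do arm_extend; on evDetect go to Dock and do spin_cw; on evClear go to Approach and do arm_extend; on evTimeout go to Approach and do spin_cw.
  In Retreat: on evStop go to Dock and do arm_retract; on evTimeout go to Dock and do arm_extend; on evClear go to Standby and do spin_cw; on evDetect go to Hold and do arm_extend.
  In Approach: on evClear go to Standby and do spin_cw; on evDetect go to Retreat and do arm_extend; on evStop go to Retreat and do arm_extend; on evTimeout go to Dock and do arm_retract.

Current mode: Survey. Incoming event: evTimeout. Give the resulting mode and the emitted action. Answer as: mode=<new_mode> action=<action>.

current mode = Survey; filter table to that mode:
  (Survey, evStop) → (Dock, arm_extend)
  (Survey, evDetect) → (Dock, spin_cw)
  (Survey, evClear) → (Approach, arm_extend)
  (Survey, evTimeout) → (Approach, spin_cw)  ← event matches
event = evTimeout selects (Approach, spin_cw)

mode=Approach action=spin_cw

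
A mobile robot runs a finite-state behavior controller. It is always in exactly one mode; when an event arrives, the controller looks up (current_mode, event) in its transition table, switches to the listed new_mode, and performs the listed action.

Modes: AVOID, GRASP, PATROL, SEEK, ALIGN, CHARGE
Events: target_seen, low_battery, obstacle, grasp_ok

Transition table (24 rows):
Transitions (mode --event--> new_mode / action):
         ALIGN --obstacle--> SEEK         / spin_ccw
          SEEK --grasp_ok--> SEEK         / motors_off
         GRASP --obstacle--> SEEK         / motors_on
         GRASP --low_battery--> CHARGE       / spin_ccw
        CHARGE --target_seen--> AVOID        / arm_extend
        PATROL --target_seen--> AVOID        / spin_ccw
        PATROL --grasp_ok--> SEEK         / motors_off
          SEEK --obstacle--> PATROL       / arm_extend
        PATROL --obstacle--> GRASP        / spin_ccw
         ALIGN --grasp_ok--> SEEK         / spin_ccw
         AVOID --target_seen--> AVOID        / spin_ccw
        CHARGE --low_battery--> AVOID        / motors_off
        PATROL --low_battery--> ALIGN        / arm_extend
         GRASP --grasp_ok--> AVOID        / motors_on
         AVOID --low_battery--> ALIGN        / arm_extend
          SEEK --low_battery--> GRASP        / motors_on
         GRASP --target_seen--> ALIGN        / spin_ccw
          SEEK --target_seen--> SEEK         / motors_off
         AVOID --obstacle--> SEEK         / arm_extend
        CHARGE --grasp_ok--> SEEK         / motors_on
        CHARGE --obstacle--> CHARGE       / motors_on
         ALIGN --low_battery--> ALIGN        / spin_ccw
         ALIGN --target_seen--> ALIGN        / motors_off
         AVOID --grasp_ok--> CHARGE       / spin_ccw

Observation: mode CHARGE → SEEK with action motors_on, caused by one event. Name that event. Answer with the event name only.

grasp_ok

try target_seen: (CHARGE, target_seen) → (AVOID, arm_extend)
try low_battery: (CHARGE, low_battery) → (AVOID, motors_off)
try obstacle: (CHARGE, obstacle) → (CHARGE, motors_on)
try grasp_ok: (CHARGE, grasp_ok) → (SEEK, motors_on)  ← matches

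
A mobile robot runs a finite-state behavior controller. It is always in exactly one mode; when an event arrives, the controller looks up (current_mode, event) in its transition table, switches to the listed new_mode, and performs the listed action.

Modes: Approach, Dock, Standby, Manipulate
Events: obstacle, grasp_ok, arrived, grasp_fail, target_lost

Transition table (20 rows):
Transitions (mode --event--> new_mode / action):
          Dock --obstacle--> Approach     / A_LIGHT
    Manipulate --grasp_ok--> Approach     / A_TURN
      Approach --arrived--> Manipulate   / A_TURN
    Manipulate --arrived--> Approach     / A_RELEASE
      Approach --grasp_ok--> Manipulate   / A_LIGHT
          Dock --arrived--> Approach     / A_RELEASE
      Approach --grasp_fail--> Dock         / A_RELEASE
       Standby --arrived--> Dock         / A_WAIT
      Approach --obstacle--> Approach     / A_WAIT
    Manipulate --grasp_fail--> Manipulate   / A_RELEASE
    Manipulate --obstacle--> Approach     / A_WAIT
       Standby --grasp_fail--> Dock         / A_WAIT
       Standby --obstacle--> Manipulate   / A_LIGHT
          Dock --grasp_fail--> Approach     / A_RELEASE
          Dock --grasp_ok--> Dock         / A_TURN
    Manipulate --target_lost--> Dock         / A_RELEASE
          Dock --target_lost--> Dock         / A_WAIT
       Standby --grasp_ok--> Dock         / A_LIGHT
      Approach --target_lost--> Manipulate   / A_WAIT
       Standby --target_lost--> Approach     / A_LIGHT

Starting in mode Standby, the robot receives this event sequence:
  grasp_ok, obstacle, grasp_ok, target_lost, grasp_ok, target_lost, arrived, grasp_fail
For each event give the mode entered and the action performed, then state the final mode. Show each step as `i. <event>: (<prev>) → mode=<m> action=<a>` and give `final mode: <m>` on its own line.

1. grasp_ok: (Standby) → mode=Dock action=A_LIGHT
2. obstacle: (Dock) → mode=Approach action=A_LIGHT
3. grasp_ok: (Approach) → mode=Manipulate action=A_LIGHT
4. target_lost: (Manipulate) → mode=Dock action=A_RELEASE
5. grasp_ok: (Dock) → mode=Dock action=A_TURN
6. target_lost: (Dock) → mode=Dock action=A_WAIT
7. arrived: (Dock) → mode=Approach action=A_RELEASE
8. grasp_fail: (Approach) → mode=Dock action=A_RELEASE

final mode: Dock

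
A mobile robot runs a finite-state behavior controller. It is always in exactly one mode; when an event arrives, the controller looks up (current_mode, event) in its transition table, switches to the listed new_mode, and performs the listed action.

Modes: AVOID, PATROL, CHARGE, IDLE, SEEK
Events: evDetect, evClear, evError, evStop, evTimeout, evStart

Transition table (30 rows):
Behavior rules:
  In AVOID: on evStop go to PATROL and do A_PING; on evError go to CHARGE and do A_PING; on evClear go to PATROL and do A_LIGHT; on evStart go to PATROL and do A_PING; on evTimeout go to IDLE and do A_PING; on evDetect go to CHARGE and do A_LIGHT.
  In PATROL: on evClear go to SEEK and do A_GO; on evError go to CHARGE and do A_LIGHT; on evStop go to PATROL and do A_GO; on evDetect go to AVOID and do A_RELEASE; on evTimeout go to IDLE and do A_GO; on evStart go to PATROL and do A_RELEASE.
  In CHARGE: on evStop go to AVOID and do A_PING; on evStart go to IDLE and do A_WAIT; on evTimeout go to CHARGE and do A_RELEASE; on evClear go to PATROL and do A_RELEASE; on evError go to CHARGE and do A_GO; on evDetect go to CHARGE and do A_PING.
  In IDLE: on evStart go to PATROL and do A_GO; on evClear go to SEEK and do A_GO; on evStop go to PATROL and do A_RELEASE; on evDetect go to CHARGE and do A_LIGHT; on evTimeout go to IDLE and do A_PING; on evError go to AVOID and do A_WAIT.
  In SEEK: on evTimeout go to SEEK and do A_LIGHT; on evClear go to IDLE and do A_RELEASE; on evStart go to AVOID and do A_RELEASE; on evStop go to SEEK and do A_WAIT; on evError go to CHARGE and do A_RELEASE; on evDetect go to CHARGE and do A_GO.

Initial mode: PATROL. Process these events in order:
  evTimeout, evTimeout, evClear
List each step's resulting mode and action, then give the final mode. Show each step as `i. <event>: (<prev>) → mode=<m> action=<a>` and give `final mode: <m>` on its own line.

final mode: SEEK

1. evTimeout: (PATROL) → mode=IDLE action=A_GO
2. evTimeout: (IDLE) → mode=IDLE action=A_PING
3. evClear: (IDLE) → mode=SEEK action=A_GO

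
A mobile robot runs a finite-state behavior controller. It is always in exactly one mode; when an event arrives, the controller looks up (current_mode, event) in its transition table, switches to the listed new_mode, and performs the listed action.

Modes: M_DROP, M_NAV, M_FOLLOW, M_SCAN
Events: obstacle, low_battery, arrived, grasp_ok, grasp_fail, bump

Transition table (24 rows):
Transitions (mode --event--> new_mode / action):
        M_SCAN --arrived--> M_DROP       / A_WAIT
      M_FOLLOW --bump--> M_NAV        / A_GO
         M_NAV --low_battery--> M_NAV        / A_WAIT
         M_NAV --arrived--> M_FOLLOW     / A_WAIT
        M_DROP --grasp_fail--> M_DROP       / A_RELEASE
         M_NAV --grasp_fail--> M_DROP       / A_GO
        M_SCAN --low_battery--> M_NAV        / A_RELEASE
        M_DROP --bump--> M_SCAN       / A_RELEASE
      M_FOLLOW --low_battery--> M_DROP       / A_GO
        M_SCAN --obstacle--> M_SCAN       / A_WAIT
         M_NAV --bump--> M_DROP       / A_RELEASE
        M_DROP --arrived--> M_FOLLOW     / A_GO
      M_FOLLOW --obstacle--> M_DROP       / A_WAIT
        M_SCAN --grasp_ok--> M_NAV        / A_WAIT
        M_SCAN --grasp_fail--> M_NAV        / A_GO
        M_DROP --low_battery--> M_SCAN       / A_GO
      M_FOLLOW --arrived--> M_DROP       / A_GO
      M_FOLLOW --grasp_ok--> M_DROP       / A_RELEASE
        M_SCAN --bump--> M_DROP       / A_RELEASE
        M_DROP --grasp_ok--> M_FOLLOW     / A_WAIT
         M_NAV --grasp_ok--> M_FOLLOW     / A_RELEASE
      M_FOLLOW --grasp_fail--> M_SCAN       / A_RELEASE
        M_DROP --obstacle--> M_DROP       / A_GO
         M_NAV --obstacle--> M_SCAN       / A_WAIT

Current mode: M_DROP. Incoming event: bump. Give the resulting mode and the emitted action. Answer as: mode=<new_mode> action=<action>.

mode=M_SCAN action=A_RELEASE

current mode = M_DROP; filter table to that mode:
  (M_DROP, grasp_fail) → (M_DROP, A_RELEASE)
  (M_DROP, bump) → (M_SCAN, A_RELEASE)  ← event matches
  (M_DROP, arrived) → (M_FOLLOW, A_GO)
  (M_DROP, low_battery) → (M_SCAN, A_GO)
  (M_DROP, grasp_ok) → (M_FOLLOW, A_WAIT)
  (M_DROP, obstacle) → (M_DROP, A_GO)
event = bump selects (M_SCAN, A_RELEASE)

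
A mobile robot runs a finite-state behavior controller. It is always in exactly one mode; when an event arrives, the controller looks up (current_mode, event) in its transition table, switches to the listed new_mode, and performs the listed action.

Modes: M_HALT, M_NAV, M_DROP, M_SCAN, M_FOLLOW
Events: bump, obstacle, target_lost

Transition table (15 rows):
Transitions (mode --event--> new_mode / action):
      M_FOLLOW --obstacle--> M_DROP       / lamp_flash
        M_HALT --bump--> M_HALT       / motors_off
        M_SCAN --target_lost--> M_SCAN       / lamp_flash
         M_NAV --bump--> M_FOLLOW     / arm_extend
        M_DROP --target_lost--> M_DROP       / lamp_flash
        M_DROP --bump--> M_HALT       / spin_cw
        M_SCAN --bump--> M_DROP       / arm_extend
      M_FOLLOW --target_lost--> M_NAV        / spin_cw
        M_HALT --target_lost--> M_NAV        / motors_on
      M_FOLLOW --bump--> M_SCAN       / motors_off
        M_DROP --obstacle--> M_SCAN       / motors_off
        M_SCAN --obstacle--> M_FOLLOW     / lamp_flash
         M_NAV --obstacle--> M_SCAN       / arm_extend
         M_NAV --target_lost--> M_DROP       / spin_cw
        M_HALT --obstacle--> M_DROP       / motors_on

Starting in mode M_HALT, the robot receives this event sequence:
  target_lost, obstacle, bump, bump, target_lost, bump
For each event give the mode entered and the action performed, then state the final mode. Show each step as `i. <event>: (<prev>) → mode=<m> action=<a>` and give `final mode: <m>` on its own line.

final mode: M_FOLLOW

1. target_lost: (M_HALT) → mode=M_NAV action=motors_on
2. obstacle: (M_NAV) → mode=M_SCAN action=arm_extend
3. bump: (M_SCAN) → mode=M_DROP action=arm_extend
4. bump: (M_DROP) → mode=M_HALT action=spin_cw
5. target_lost: (M_HALT) → mode=M_NAV action=motors_on
6. bump: (M_NAV) → mode=M_FOLLOW action=arm_extend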